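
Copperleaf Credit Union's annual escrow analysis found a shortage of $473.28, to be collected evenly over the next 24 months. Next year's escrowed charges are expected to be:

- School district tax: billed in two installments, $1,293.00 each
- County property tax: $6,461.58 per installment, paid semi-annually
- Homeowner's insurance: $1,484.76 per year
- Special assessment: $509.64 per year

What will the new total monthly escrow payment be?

School district tax: $1,293.00 × 2 = $2,586.00 per year
County property tax: $6,461.58 × 2 = $12,923.16 per year
Homeowner's insurance: $1,484.76 per year
Special assessment: $509.64 per year
Total annual escrow = $2,586.00 + $12,923.16 + $1,484.76 + $509.64 = $17,503.56
Monthly escrow = $17,503.56 / 12 = $1,458.63
Shortage spread = $473.28 / 24 = $19.72/mo
New monthly escrow = $1,458.63 + $19.72 = $1,478.35

$1,478.35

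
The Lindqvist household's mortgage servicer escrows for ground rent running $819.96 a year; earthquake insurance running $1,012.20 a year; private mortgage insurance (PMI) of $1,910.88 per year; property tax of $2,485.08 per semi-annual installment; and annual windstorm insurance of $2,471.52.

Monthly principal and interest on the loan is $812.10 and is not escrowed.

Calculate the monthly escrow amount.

Ground rent — $819.96
Earthquake insurance — $1,012.20
Private mortgage insurance (PMI) — $1,910.88
Property tax — $2,485.08 × 2 = $4,970.16
Windstorm insurance — $2,471.52
Total per year = $11,184.72
Base monthly escrow = $11,184.72 / 12 = $932.06

$932.06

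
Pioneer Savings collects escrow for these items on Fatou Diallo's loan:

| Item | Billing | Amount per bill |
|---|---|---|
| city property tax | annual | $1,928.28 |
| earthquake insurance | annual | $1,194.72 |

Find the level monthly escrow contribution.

$260.25

City property tax — $1,928.28
Earthquake insurance — $1,194.72
Combined annual = $1,928.28 + $1,194.72 = $3,123.00
Monthly escrow = $3,123.00 / 12 = $260.25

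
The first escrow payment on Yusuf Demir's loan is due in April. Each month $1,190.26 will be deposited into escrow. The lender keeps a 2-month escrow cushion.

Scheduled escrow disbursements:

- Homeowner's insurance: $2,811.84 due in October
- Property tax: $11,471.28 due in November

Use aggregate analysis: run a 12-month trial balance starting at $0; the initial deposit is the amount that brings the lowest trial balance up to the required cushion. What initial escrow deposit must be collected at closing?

$7,141.56

Cushion = 2 × $1,190.26 = $2,380.52
Trial balance (start $0, +$1,190.26 each month, − disbursements):
  Apr: +$1,190.26 → $1,190.26
  May: +$1,190.26 → $2,380.52
  Jun: +$1,190.26 → $3,570.78
  Jul: +$1,190.26 → $4,761.04
  Aug: +$1,190.26 → $5,951.30
  Sep: +$1,190.26 → $7,141.56
  Oct: +$1,190.26 − $2,811.84 → $5,519.98
  Nov: +$1,190.26 − $11,471.28 → -$4,761.04
  Dec: +$1,190.26 → -$3,570.78
  Jan: +$1,190.26 → -$2,380.52
  Feb: +$1,190.26 → -$1,190.26
  Mar: +$1,190.26 → $0.00
Lowest trial balance = -$4,761.04 (Nov)
Initial deposit = cushion − low point = $2,380.52 − (-$4,761.04) = $7,141.56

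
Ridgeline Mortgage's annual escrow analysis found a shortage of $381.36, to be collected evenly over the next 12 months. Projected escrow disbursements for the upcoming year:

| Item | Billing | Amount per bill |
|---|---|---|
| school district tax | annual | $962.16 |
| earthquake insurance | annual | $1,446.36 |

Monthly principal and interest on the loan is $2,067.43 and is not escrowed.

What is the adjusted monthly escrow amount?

$232.49

School district tax — $962.16/yr
Earthquake insurance — $1,446.36/yr
Annual escrow total = $2,408.52
Per month = $2,408.52 / 12 = $200.71
Monthly shortage recovery: $381.36 / 12 = $31.78
New monthly escrow = $200.71 + $31.78 = $232.49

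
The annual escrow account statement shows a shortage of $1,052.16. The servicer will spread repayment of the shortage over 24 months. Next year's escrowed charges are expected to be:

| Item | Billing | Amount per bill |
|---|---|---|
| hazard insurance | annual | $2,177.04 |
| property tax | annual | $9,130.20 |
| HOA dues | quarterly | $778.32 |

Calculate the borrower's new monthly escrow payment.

$1,245.55

Hazard insurance — $2,177.04/yr
Property tax — $9,130.20/yr
HOA dues — $778.32 × 4 = $3,113.28/yr
Total annual escrow = $2,177.04 + $9,130.20 + $3,113.28 = $14,420.52
Per month = $14,420.52 / 12 = $1,201.71
Monthly shortage recovery: $1,052.16 / 24 = $43.84
Adjusted monthly = $1,201.71 + $43.84 = $1,245.55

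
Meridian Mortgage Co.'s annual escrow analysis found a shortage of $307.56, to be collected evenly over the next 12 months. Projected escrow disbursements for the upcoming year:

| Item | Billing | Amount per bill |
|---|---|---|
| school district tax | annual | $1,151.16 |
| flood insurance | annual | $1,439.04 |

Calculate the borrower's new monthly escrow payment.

School district tax = $1,151.16 annually
Flood insurance = $1,439.04 annually
Total annual escrow = $1,151.16 + $1,439.04 = $2,590.20
Base monthly escrow = $2,590.20 / 12 = $215.85
Shortage spread = $307.56 ÷ 12 = $25.63/mo
Adjusted monthly = $215.85 + $25.63 = $241.48

$241.48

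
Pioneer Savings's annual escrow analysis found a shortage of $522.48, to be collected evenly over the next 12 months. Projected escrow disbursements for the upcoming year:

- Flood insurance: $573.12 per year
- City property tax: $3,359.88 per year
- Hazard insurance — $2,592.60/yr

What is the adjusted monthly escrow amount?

Flood insurance — $573.12 annually
City property tax — $3,359.88 annually
Hazard insurance — $2,592.60 annually
Combined annual = $573.12 + $3,359.88 + $2,592.60 = $6,525.60
Base monthly escrow = $6,525.60 ÷ 12 = $543.80
Shortage spread = $522.48 ÷ 12 = $43.54/mo
Adjusted monthly = $543.80 + $43.54 = $587.34

$587.34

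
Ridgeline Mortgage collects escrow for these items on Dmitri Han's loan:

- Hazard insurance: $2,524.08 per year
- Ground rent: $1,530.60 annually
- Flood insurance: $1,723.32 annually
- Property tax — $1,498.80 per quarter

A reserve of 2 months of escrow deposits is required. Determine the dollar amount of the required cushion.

$1,962.20

Hazard insurance = $2,524.08 per year
Ground rent = $1,530.60 per year
Flood insurance = $1,723.32 per year
Property tax = $1,498.80 × 4 = $5,995.20 per year
Yearly total = $11,773.20
Monthly escrow = $11,773.20 / 12 = $981.10
Reserve = 2 × $981.10 = $1,962.20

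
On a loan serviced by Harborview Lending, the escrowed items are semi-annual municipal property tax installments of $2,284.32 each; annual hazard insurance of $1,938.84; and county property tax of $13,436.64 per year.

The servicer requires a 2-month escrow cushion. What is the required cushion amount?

$3,324.02

Municipal property tax = $2,284.32 × 2 = $4,568.64 per year
Hazard insurance = $1,938.84 per year
County property tax = $13,436.64 per year
Combined annual = $4,568.64 + $1,938.84 + $13,436.64 = $19,944.12
Per month = $19,944.12 / 12 = $1,662.01
Cushion = 2 × $1,662.01 = $3,324.02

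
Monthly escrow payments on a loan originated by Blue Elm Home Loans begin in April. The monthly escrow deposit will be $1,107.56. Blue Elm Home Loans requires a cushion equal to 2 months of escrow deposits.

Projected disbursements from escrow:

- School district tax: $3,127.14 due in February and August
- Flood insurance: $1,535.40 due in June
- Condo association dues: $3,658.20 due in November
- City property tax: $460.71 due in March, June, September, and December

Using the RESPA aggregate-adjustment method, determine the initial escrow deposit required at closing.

Cushion = 2 × $1,107.56 = $2,215.12
Trial balance (start $0, +$1,107.56 each month, − disbursements):
  Apr: +$1,107.56 → $1,107.56
  May: +$1,107.56 → $2,215.12
  Jun: +$1,107.56 − $1,996.11 → $1,326.57
  Jul: +$1,107.56 → $2,434.13
  Aug: +$1,107.56 − $3,127.14 → $414.55
  Sep: +$1,107.56 − $460.71 → $1,061.40
  Oct: +$1,107.56 → $2,168.96
  Nov: +$1,107.56 − $3,658.20 → -$381.68
  Dec: +$1,107.56 − $460.71 → $265.17
  Jan: +$1,107.56 → $1,372.73
  Feb: +$1,107.56 − $3,127.14 → -$646.85
  Mar: +$1,107.56 − $460.71 → $0.00
Lowest trial balance = -$646.85 (Feb)
Initial deposit = cushion − low point = $2,215.12 − (-$646.85) = $2,861.97

$2,861.97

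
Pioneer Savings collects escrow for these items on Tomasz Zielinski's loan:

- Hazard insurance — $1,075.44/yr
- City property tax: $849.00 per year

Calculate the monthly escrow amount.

Hazard insurance: $1,075.44 annually
City property tax: $849.00 annually
Annual escrow total = $1,075.44 + $849.00 = $1,924.44
Monthly escrow = $1,924.44 / 12 = $160.37

$160.37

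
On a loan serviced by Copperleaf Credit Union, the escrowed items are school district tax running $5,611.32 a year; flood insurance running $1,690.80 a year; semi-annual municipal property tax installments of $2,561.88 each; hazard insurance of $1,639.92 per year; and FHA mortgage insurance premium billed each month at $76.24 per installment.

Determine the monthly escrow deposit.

$1,248.39

School district tax = $5,611.32/yr
Flood insurance = $1,690.80/yr
Municipal property tax = $2,561.88 × 2 = $5,123.76/yr
Hazard insurance = $1,639.92/yr
FHA mortgage insurance premium = $76.24 × 12 = $914.88/yr
Combined annual = $5,611.32 + $1,690.80 + $5,123.76 + $1,639.92 + $914.88 = $14,980.68
Monthly escrow = $14,980.68 ÷ 12 = $1,248.39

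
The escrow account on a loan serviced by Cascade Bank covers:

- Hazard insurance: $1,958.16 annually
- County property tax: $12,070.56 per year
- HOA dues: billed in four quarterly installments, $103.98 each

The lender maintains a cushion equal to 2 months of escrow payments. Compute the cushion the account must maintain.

Hazard insurance — $1,958.16
County property tax — $12,070.56
HOA dues — $103.98 × 4 = $415.92
Annual escrow total = $14,444.64
Monthly = $14,444.64 ÷ 12 = $1,203.72
Reserve = 2 × $1,203.72 = $2,407.44

$2,407.44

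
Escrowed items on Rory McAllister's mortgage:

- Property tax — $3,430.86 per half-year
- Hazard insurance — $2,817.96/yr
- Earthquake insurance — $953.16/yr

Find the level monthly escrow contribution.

Property tax — $3,430.86 × 2 = $6,861.72/yr
Hazard insurance — $2,817.96/yr
Earthquake insurance — $953.16/yr
Total per year = $6,861.72 + $2,817.96 + $953.16 = $10,632.84
Monthly = $10,632.84 / 12 = $886.07

$886.07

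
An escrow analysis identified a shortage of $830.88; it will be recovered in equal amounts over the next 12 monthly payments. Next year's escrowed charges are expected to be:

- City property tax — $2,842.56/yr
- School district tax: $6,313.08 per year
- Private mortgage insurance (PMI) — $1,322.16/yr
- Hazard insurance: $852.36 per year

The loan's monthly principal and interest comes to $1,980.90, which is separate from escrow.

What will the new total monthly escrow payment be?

$1,013.42

City property tax = $2,842.56 annually
School district tax = $6,313.08 annually
Private mortgage insurance (PMI) = $1,322.16 annually
Hazard insurance = $852.36 annually
Combined annual = $2,842.56 + $6,313.08 + $1,322.16 + $852.36 = $11,330.16
Per month = $11,330.16 ÷ 12 = $944.18
Shortage per month = $830.88 ÷ 12 = $69.24
New monthly escrow = $944.18 + $69.24 = $1,013.42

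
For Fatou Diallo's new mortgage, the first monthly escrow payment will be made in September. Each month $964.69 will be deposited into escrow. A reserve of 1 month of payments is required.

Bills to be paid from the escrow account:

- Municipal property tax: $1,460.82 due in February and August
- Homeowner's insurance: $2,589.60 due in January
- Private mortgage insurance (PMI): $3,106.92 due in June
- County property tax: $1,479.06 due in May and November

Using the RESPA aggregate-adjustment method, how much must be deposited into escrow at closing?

$1,433.25

Cushion = 1 × $964.69 = $964.69
Trial balance (start $0, +$964.69 each month, − disbursements):
  Sep: +$964.69 → $964.69
  Oct: +$964.69 → $1,929.38
  Nov: +$964.69 − $1,479.06 → $1,415.01
  Dec: +$964.69 → $2,379.70
  Jan: +$964.69 − $2,589.60 → $754.79
  Feb: +$964.69 − $1,460.82 → $258.66
  Mar: +$964.69 → $1,223.35
  Apr: +$964.69 → $2,188.04
  May: +$964.69 − $1,479.06 → $1,673.67
  Jun: +$964.69 − $3,106.92 → -$468.56
  Jul: +$964.69 → $496.13
  Aug: +$964.69 − $1,460.82 → $0.00
Lowest trial balance = -$468.56 (Jun)
Initial deposit = cushion − low point = $964.69 − (-$468.56) = $1,433.25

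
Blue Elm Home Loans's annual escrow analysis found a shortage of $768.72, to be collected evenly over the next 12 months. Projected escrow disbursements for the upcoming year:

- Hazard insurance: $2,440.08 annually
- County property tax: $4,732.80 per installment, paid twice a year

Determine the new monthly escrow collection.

Hazard insurance: $2,440.08
County property tax: $4,732.80 × 2 = $9,465.60
Annual escrow total = $2,440.08 + $9,465.60 = $11,905.68
Base monthly escrow = $11,905.68 ÷ 12 = $992.14
Shortage spread = $768.72 ÷ 12 = $64.06/mo
Adjusted monthly = $992.14 + $64.06 = $1,056.20

$1,056.20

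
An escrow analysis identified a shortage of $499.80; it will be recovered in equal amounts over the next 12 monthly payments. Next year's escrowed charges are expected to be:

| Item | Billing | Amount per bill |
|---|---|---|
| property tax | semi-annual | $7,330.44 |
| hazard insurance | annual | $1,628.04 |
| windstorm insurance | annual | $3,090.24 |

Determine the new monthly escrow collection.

$1,656.58

Property tax = $7,330.44 × 2 = $14,660.88 annually
Hazard insurance = $1,628.04 annually
Windstorm insurance = $3,090.24 annually
Total annual escrow = $19,379.16
Monthly = $19,379.16 / 12 = $1,614.93
Shortage spread = $499.80 ÷ 12 = $41.65/mo
Adjusted monthly = $1,614.93 + $41.65 = $1,656.58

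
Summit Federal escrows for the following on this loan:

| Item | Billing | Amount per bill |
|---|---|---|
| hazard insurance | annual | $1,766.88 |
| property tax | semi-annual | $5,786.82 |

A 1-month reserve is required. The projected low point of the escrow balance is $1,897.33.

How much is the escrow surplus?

$785.62

Hazard insurance = $1,766.88 annually
Property tax = $5,786.82 × 2 = $11,573.64 annually
Yearly total = $13,340.52
Monthly = $13,340.52 ÷ 12 = $1,111.71
Required reserve = 1 × $1,111.71 = $1,111.71
Surplus = $1,897.33 − $1,111.71 = $785.62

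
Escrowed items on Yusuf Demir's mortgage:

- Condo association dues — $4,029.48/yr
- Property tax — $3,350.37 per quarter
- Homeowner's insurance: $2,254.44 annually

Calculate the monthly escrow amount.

Condo association dues: $4,029.48/yr
Property tax: $3,350.37 × 4 = $13,401.48/yr
Homeowner's insurance: $2,254.44/yr
Annual escrow total = $4,029.48 + $13,401.48 + $2,254.44 = $19,685.40
Base monthly escrow = $19,685.40 ÷ 12 = $1,640.45

$1,640.45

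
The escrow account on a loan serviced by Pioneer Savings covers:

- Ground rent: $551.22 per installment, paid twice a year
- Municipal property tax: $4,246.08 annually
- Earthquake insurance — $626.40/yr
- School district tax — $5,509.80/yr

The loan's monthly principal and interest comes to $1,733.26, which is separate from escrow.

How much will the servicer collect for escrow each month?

Ground rent = $551.22 × 2 = $1,102.44 annually
Municipal property tax = $4,246.08 annually
Earthquake insurance = $626.40 annually
School district tax = $5,509.80 annually
Annual escrow total = $1,102.44 + $4,246.08 + $626.40 + $5,509.80 = $11,484.72
Base monthly escrow = $11,484.72 ÷ 12 = $957.06

$957.06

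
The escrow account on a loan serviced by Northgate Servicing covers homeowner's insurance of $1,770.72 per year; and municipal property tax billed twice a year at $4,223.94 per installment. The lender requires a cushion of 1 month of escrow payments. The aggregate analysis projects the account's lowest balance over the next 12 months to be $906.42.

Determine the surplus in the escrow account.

Homeowner's insurance = $1,770.72 annually
Municipal property tax = $4,223.94 × 2 = $8,447.88 annually
Total annual escrow = $10,218.60
Base monthly escrow = $10,218.60 / 12 = $851.55
Cushion = 1 × $851.55 = $851.55
Surplus = $906.42 − $851.55 = $54.87

$54.87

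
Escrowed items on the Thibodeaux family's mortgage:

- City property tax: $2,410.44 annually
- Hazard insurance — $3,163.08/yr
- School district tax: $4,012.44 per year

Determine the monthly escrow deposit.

$798.83

City property tax = $2,410.44
Hazard insurance = $3,163.08
School district tax = $4,012.44
Total annual escrow = $2,410.44 + $3,163.08 + $4,012.44 = $9,585.96
Monthly = $9,585.96 ÷ 12 = $798.83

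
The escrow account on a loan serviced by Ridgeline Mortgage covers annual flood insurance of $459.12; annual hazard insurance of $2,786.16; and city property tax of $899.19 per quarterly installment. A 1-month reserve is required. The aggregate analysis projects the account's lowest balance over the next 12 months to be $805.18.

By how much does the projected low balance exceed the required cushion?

Flood insurance — $459.12 annually
Hazard insurance — $2,786.16 annually
City property tax — $899.19 × 4 = $3,596.76 annually
Annual escrow total = $459.12 + $2,786.16 + $3,596.76 = $6,842.04
Base monthly escrow = $6,842.04 ÷ 12 = $570.17
Required reserve = 1 × $570.17 = $570.17
Excess over cushion: $805.18 − $570.17 = $235.01

$235.01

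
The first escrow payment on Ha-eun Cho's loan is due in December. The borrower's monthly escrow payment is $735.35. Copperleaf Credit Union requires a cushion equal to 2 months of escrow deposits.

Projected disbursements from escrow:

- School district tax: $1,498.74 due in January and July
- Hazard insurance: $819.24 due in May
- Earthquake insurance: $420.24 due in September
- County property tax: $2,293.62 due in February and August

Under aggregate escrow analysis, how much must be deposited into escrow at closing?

$3,256.51

Cushion = 2 × $735.35 = $1,470.70
Trial balance (start $0, +$735.35 each month, − disbursements):
  Dec: +$735.35 → $735.35
  Jan: +$735.35 − $1,498.74 → -$28.04
  Feb: +$735.35 − $2,293.62 → -$1,586.31
  Mar: +$735.35 → -$850.96
  Apr: +$735.35 → -$115.61
  May: +$735.35 − $819.24 → -$199.50
  Jun: +$735.35 → $535.85
  Jul: +$735.35 − $1,498.74 → -$227.54
  Aug: +$735.35 − $2,293.62 → -$1,785.81
  Sep: +$735.35 − $420.24 → -$1,470.70
  Oct: +$735.35 → -$735.35
  Nov: +$735.35 → $0.00
Lowest trial balance = -$1,785.81 (Aug)
Initial deposit = cushion − low point = $1,470.70 − (-$1,785.81) = $3,256.51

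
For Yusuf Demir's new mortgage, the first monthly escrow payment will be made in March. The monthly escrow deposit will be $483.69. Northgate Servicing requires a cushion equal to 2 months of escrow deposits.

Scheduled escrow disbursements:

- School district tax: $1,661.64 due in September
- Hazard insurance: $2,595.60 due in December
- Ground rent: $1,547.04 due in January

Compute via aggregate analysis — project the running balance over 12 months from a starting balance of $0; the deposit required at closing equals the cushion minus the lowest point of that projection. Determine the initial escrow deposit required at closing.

Cushion = 2 × $483.69 = $967.38
Trial balance (start $0, +$483.69 each month, − disbursements):
  Mar: +$483.69 → $483.69
  Apr: +$483.69 → $967.38
  May: +$483.69 → $1,451.07
  Jun: +$483.69 → $1,934.76
  Jul: +$483.69 → $2,418.45
  Aug: +$483.69 → $2,902.14
  Sep: +$483.69 − $1,661.64 → $1,724.19
  Oct: +$483.69 → $2,207.88
  Nov: +$483.69 → $2,691.57
  Dec: +$483.69 − $2,595.60 → $579.66
  Jan: +$483.69 − $1,547.04 → -$483.69
  Feb: +$483.69 → $0.00
Lowest trial balance = -$483.69 (Jan)
Initial deposit = cushion − low point = $967.38 − (-$483.69) = $1,451.07

$1,451.07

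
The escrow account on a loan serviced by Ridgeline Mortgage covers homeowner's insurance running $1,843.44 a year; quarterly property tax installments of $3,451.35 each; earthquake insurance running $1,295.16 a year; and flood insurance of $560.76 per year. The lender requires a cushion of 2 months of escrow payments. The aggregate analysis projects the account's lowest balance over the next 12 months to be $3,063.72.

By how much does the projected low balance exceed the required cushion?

Homeowner's insurance — $1,843.44/yr
Property tax — $3,451.35 × 4 = $13,805.40/yr
Earthquake insurance — $1,295.16/yr
Flood insurance — $560.76/yr
Annual escrow total = $1,843.44 + $13,805.40 + $1,295.16 + $560.76 = $17,504.76
Monthly = $17,504.76 ÷ 12 = $1,458.73
Cushion = 2 × $1,458.73 = $2,917.46
Surplus = $3,063.72 − $2,917.46 = $146.26

$146.26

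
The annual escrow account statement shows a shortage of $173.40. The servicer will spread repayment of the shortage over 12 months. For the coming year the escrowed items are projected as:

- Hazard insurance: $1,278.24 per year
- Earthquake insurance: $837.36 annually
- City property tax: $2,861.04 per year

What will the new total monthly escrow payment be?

$429.17

Hazard insurance — $1,278.24 per year
Earthquake insurance — $837.36 per year
City property tax — $2,861.04 per year
Total per year = $1,278.24 + $837.36 + $2,861.04 = $4,976.64
Monthly escrow = $4,976.64 ÷ 12 = $414.72
Monthly shortage recovery: $173.40 / 12 = $14.45
New monthly escrow = $414.72 + $14.45 = $429.17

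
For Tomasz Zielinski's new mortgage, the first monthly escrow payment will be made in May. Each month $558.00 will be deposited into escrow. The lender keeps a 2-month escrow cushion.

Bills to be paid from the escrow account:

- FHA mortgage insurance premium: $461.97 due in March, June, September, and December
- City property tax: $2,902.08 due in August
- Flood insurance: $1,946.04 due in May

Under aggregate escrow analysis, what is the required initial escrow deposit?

Cushion = 2 × $558.00 = $1,116.00
Trial balance (start $0, +$558.00 each month, − disbursements):
  May: +$558.00 − $1,946.04 → -$1,388.04
  Jun: +$558.00 − $461.97 → -$1,292.01
  Jul: +$558.00 → -$734.01
  Aug: +$558.00 − $2,902.08 → -$3,078.09
  Sep: +$558.00 − $461.97 → -$2,982.06
  Oct: +$558.00 → -$2,424.06
  Nov: +$558.00 → -$1,866.06
  Dec: +$558.00 − $461.97 → -$1,770.03
  Jan: +$558.00 → -$1,212.03
  Feb: +$558.00 → -$654.03
  Mar: +$558.00 − $461.97 → -$558.00
  Apr: +$558.00 → $0.00
Lowest trial balance = -$3,078.09 (Aug)
Initial deposit = cushion − low point = $1,116.00 − (-$3,078.09) = $4,194.09

$4,194.09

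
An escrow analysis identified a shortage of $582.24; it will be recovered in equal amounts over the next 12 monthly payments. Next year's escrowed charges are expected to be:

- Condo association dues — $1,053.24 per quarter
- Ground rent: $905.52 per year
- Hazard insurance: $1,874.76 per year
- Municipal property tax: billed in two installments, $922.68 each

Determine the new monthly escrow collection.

$785.07

Condo association dues: $1,053.24 × 4 = $4,212.96
Ground rent: $905.52
Hazard insurance: $1,874.76
Municipal property tax: $922.68 × 2 = $1,845.36
Yearly total = $4,212.96 + $905.52 + $1,874.76 + $1,845.36 = $8,838.60
Per month = $8,838.60 / 12 = $736.55
Monthly shortage recovery: $582.24 / 12 = $48.52
Adjusted monthly = $736.55 + $48.52 = $785.07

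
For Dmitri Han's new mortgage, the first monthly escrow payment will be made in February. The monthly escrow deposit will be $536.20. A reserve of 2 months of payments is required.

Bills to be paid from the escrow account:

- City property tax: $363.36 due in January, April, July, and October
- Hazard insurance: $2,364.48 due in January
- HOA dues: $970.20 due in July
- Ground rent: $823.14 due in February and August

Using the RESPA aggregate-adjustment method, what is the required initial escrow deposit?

$1,359.34

Cushion = 2 × $536.20 = $1,072.40
Trial balance (start $0, +$536.20 each month, − disbursements):
  Feb: +$536.20 − $823.14 → -$286.94
  Mar: +$536.20 → $249.26
  Apr: +$536.20 − $363.36 → $422.10
  May: +$536.20 → $958.30
  Jun: +$536.20 → $1,494.50
  Jul: +$536.20 − $1,333.56 → $697.14
  Aug: +$536.20 − $823.14 → $410.20
  Sep: +$536.20 → $946.40
  Oct: +$536.20 − $363.36 → $1,119.24
  Nov: +$536.20 → $1,655.44
  Dec: +$536.20 → $2,191.64
  Jan: +$536.20 − $2,727.84 → $0.00
Lowest trial balance = -$286.94 (Feb)
Initial deposit = cushion − low point = $1,072.40 − (-$286.94) = $1,359.34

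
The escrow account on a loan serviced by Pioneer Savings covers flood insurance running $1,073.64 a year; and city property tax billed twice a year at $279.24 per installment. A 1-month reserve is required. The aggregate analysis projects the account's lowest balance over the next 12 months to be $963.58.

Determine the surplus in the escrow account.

Flood insurance — $1,073.64
City property tax — $279.24 × 2 = $558.48
Annual escrow total = $1,073.64 + $558.48 = $1,632.12
Base monthly escrow = $1,632.12 ÷ 12 = $136.01
Required reserve = 1 × $136.01 = $136.01
Surplus = $963.58 − $136.01 = $827.57

$827.57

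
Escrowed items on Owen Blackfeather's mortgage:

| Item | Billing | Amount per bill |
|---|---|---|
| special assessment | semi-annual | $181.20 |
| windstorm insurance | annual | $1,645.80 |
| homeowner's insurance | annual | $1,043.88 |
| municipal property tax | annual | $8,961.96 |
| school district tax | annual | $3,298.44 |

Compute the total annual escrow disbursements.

$15,312.48

Special assessment: $181.20 × 2 = $362.40 annually
Windstorm insurance: $1,645.80 annually
Homeowner's insurance: $1,043.88 annually
Municipal property tax: $8,961.96 annually
School district tax: $3,298.44 annually
Total per year = $15,312.48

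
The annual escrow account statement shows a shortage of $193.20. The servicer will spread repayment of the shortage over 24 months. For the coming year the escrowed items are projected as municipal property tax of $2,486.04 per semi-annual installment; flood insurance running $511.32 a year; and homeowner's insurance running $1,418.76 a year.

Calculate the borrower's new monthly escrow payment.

Municipal property tax = $2,486.04 × 2 = $4,972.08
Flood insurance = $511.32
Homeowner's insurance = $1,418.76
Annual escrow total = $4,972.08 + $511.32 + $1,418.76 = $6,902.16
Base monthly escrow = $6,902.16 / 12 = $575.18
Shortage spread = $193.20 ÷ 24 = $8.05/mo
Adjusted monthly = $575.18 + $8.05 = $583.23

$583.23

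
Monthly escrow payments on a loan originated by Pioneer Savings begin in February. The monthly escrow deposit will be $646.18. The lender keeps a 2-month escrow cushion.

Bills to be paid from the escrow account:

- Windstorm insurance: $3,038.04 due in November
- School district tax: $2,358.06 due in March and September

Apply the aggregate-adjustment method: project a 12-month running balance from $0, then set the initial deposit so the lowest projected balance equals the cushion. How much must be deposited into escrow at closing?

$2,584.72

Cushion = 2 × $646.18 = $1,292.36
Trial balance (start $0, +$646.18 each month, − disbursements):
  Feb: +$646.18 → $646.18
  Mar: +$646.18 − $2,358.06 → -$1,065.70
  Apr: +$646.18 → -$419.52
  May: +$646.18 → $226.66
  Jun: +$646.18 → $872.84
  Jul: +$646.18 → $1,519.02
  Aug: +$646.18 → $2,165.20
  Sep: +$646.18 − $2,358.06 → $453.32
  Oct: +$646.18 → $1,099.50
  Nov: +$646.18 − $3,038.04 → -$1,292.36
  Dec: +$646.18 → -$646.18
  Jan: +$646.18 → $0.00
Lowest trial balance = -$1,292.36 (Nov)
Initial deposit = cushion − low point = $1,292.36 − (-$1,292.36) = $2,584.72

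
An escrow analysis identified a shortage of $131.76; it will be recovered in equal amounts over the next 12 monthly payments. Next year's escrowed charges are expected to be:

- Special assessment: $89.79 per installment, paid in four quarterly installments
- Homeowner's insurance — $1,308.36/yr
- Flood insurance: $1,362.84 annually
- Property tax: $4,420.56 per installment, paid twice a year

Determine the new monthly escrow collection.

$1,000.27

Special assessment = $89.79 × 4 = $359.16/yr
Homeowner's insurance = $1,308.36/yr
Flood insurance = $1,362.84/yr
Property tax = $4,420.56 × 2 = $8,841.12/yr
Annual escrow total = $359.16 + $1,308.36 + $1,362.84 + $8,841.12 = $11,871.48
Base monthly escrow = $11,871.48 / 12 = $989.29
Shortage spread = $131.76 / 12 = $10.98/mo
Adjusted monthly = $989.29 + $10.98 = $1,000.27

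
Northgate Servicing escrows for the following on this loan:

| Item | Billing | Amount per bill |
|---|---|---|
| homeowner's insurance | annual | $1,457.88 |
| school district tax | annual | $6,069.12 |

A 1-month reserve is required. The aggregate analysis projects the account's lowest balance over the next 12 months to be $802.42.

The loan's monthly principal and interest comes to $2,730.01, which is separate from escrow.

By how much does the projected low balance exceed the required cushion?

Homeowner's insurance = $1,457.88 annually
School district tax = $6,069.12 annually
Yearly total = $1,457.88 + $6,069.12 = $7,527.00
Per month = $7,527.00 ÷ 12 = $627.25
Cushion = 1 × $627.25 = $627.25
Surplus = $802.42 − $627.25 = $175.17

$175.17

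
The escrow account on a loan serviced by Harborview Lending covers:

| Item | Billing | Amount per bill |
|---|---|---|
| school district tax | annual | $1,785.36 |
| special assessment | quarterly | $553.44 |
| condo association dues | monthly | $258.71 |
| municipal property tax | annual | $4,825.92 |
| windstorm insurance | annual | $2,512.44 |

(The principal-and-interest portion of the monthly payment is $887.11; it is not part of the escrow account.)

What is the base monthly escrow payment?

School district tax — $1,785.36 per year
Special assessment — $553.44 × 4 = $2,213.76 per year
Condo association dues — $258.71 × 12 = $3,104.52 per year
Municipal property tax — $4,825.92 per year
Windstorm insurance — $2,512.44 per year
Combined annual = $1,785.36 + $2,213.76 + $3,104.52 + $4,825.92 + $2,512.44 = $14,442.00
Per month = $14,442.00 ÷ 12 = $1,203.50

$1,203.50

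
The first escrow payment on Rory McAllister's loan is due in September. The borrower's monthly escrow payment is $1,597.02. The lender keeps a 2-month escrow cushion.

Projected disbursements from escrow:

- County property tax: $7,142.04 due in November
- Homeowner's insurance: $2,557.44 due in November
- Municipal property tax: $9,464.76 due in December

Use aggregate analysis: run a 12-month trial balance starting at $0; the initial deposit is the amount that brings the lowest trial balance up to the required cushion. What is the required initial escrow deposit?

$15,970.20

Cushion = 2 × $1,597.02 = $3,194.04
Trial balance (start $0, +$1,597.02 each month, − disbursements):
  Sep: +$1,597.02 → $1,597.02
  Oct: +$1,597.02 → $3,194.04
  Nov: +$1,597.02 − $9,699.48 → -$4,908.42
  Dec: +$1,597.02 − $9,464.76 → -$12,776.16
  Jan: +$1,597.02 → -$11,179.14
  Feb: +$1,597.02 → -$9,582.12
  Mar: +$1,597.02 → -$7,985.10
  Apr: +$1,597.02 → -$6,388.08
  May: +$1,597.02 → -$4,791.06
  Jun: +$1,597.02 → -$3,194.04
  Jul: +$1,597.02 → -$1,597.02
  Aug: +$1,597.02 → $0.00
Lowest trial balance = -$12,776.16 (Dec)
Initial deposit = cushion − low point = $3,194.04 − (-$12,776.16) = $15,970.20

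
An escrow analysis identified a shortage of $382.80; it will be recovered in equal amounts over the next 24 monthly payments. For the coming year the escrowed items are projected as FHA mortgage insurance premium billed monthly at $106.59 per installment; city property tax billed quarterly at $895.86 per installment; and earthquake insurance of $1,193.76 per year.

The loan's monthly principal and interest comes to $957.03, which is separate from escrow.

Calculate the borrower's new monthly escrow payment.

FHA mortgage insurance premium = $106.59 × 12 = $1,279.08/yr
City property tax = $895.86 × 4 = $3,583.44/yr
Earthquake insurance = $1,193.76/yr
Total annual escrow = $6,056.28
Monthly = $6,056.28 / 12 = $504.69
Shortage per month = $382.80 / 24 = $15.95
Adjusted monthly = $504.69 + $15.95 = $520.64

$520.64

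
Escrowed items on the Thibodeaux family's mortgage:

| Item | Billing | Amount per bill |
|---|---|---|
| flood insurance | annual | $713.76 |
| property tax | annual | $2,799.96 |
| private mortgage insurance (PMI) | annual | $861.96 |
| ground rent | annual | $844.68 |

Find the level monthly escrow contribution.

$435.03

Flood insurance = $713.76
Property tax = $2,799.96
Private mortgage insurance (PMI) = $861.96
Ground rent = $844.68
Annual escrow total = $5,220.36
Base monthly escrow = $5,220.36 ÷ 12 = $435.03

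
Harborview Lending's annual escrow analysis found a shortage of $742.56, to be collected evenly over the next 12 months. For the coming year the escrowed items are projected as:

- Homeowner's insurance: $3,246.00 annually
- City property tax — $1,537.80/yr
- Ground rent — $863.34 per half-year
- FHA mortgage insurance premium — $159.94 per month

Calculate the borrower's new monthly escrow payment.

Homeowner's insurance = $3,246.00 annually
City property tax = $1,537.80 annually
Ground rent = $863.34 × 2 = $1,726.68 annually
FHA mortgage insurance premium = $159.94 × 12 = $1,919.28 annually
Annual escrow total = $3,246.00 + $1,537.80 + $1,726.68 + $1,919.28 = $8,429.76
Monthly = $8,429.76 / 12 = $702.48
Shortage spread = $742.56 / 12 = $61.88/mo
Adjusted monthly = $702.48 + $61.88 = $764.36

$764.36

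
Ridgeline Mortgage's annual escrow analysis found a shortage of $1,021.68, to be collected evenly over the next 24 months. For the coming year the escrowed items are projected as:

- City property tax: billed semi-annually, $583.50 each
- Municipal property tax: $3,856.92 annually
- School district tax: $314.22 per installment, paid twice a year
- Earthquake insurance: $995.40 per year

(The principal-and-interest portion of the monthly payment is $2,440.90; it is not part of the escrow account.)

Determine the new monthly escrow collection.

$596.55

City property tax = $583.50 × 2 = $1,167.00 annually
Municipal property tax = $3,856.92 annually
School district tax = $314.22 × 2 = $628.44 annually
Earthquake insurance = $995.40 annually
Total annual escrow = $6,647.76
Monthly = $6,647.76 / 12 = $553.98
Monthly shortage recovery: $1,021.68 ÷ 24 = $42.57
Adjusted monthly = $553.98 + $42.57 = $596.55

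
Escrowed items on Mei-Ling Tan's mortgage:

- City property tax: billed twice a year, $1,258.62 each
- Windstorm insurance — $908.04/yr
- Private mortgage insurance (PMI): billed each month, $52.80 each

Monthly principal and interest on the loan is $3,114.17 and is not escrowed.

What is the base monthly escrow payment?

$338.24

City property tax = $1,258.62 × 2 = $2,517.24 per year
Windstorm insurance = $908.04 per year
Private mortgage insurance (PMI) = $52.80 × 12 = $633.60 per year
Total per year = $4,058.88
Base monthly escrow = $4,058.88 / 12 = $338.24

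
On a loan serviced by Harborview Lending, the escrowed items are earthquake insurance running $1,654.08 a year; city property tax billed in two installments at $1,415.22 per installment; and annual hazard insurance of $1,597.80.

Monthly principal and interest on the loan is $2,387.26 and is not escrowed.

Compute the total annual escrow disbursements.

$6,082.32

Earthquake insurance: $1,654.08 per year
City property tax: $1,415.22 × 2 = $2,830.44 per year
Hazard insurance: $1,597.80 per year
Combined annual = $6,082.32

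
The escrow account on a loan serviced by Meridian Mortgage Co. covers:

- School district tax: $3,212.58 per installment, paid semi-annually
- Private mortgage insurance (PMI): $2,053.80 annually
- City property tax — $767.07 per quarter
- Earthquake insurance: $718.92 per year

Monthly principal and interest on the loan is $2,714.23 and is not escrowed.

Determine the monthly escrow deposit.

School district tax: $3,212.58 × 2 = $6,425.16 annually
Private mortgage insurance (PMI): $2,053.80 annually
City property tax: $767.07 × 4 = $3,068.28 annually
Earthquake insurance: $718.92 annually
Yearly total = $6,425.16 + $2,053.80 + $3,068.28 + $718.92 = $12,266.16
Monthly escrow = $12,266.16 / 12 = $1,022.18

$1,022.18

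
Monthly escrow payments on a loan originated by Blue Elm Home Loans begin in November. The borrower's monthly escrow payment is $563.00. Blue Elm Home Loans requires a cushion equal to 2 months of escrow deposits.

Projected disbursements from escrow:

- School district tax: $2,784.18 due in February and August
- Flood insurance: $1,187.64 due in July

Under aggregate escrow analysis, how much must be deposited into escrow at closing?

$2,252.00

Cushion = 2 × $563.00 = $1,126.00
Trial balance (start $0, +$563.00 each month, − disbursements):
  Nov: +$563.00 → $563.00
  Dec: +$563.00 → $1,126.00
  Jan: +$563.00 → $1,689.00
  Feb: +$563.00 − $2,784.18 → -$532.18
  Mar: +$563.00 → $30.82
  Apr: +$563.00 → $593.82
  May: +$563.00 → $1,156.82
  Jun: +$563.00 → $1,719.82
  Jul: +$563.00 − $1,187.64 → $1,095.18
  Aug: +$563.00 − $2,784.18 → -$1,126.00
  Sep: +$563.00 → -$563.00
  Oct: +$563.00 → $0.00
Lowest trial balance = -$1,126.00 (Aug)
Initial deposit = cushion − low point = $1,126.00 − (-$1,126.00) = $2,252.00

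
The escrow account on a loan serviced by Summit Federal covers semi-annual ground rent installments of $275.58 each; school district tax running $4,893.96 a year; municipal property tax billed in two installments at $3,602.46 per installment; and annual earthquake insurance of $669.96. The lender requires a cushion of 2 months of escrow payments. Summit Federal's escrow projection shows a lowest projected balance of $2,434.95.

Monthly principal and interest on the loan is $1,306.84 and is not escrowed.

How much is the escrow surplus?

$214.95

Ground rent: $275.58 × 2 = $551.16 per year
School district tax: $4,893.96 per year
Municipal property tax: $3,602.46 × 2 = $7,204.92 per year
Earthquake insurance: $669.96 per year
Total annual escrow = $13,320.00
Monthly escrow = $13,320.00 / 12 = $1,110.00
Cushion = 2 × $1,110.00 = $2,220.00
Excess over cushion: $2,434.95 − $2,220.00 = $214.95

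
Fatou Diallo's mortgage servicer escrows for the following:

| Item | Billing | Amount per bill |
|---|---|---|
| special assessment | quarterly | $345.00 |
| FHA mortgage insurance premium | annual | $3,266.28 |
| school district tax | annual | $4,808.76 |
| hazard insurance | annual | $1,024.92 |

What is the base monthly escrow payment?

Special assessment — $345.00 × 4 = $1,380.00/yr
FHA mortgage insurance premium — $3,266.28/yr
School district tax — $4,808.76/yr
Hazard insurance — $1,024.92/yr
Combined annual = $10,479.96
Per month = $10,479.96 ÷ 12 = $873.33

$873.33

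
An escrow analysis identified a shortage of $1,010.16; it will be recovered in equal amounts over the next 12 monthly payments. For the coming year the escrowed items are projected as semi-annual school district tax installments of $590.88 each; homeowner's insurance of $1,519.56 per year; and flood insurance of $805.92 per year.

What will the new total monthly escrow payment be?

School district tax: $590.88 × 2 = $1,181.76/yr
Homeowner's insurance: $1,519.56/yr
Flood insurance: $805.92/yr
Yearly total = $3,507.24
Per month = $3,507.24 / 12 = $292.27
Monthly shortage recovery: $1,010.16 / 12 = $84.18
Adjusted monthly = $292.27 + $84.18 = $376.45

$376.45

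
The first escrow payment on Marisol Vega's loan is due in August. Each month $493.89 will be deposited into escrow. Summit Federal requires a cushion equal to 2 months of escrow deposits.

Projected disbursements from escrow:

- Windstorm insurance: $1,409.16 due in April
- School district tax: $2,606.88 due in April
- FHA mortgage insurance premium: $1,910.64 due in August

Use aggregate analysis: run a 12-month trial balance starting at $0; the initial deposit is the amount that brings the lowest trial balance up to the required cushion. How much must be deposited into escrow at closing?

Cushion = 2 × $493.89 = $987.78
Trial balance (start $0, +$493.89 each month, − disbursements):
  Aug: +$493.89 − $1,910.64 → -$1,416.75
  Sep: +$493.89 → -$922.86
  Oct: +$493.89 → -$428.97
  Nov: +$493.89 → $64.92
  Dec: +$493.89 → $558.81
  Jan: +$493.89 → $1,052.70
  Feb: +$493.89 → $1,546.59
  Mar: +$493.89 → $2,040.48
  Apr: +$493.89 − $4,016.04 → -$1,481.67
  May: +$493.89 → -$987.78
  Jun: +$493.89 → -$493.89
  Jul: +$493.89 → $0.00
Lowest trial balance = -$1,481.67 (Apr)
Initial deposit = cushion − low point = $987.78 − (-$1,481.67) = $2,469.45

$2,469.45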